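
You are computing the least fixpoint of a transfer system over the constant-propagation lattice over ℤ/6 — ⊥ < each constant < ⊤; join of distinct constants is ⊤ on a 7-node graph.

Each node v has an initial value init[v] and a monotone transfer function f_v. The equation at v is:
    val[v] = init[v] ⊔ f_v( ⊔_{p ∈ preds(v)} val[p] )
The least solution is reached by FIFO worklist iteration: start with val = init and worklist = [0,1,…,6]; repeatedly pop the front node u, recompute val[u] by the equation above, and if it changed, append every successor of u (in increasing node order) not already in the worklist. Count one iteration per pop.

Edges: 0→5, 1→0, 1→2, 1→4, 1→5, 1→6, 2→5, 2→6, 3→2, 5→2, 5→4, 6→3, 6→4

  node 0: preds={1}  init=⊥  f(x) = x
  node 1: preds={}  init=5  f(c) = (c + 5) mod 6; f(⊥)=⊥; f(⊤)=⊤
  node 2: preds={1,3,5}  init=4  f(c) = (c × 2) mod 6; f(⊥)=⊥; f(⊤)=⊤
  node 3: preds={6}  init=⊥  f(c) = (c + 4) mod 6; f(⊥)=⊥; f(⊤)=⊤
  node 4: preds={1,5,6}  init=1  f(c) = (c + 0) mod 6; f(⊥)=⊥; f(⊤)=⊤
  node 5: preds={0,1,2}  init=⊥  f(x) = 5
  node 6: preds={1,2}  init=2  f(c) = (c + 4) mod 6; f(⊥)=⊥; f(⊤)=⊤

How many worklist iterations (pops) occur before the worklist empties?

13

Worklist (13 pops):
  #1 pop 0: in=5 → 5 (was ⊥); enqueue []
  #2 pop 1: in=⊥ → 5 (no change)
  #3 pop 2: in=5 → 4 (no change)
  #4 pop 3: in=2 → 0 (was ⊥); enqueue [2]
  #5 pop 4: in=⊤ → ⊤ (was 1); enqueue []
  #6 pop 5: in=⊤ → 5 (was ⊥); enqueue [4]
  #7 pop 6: in=⊤ → ⊤ (was 2); enqueue [3]
  #8 pop 2: in=⊤ → ⊤ (was 4); enqueue [5,6]
  #9 pop 4: in=⊤ → ⊤ (no change)
  #10 pop 3: in=⊤ → ⊤ (was 0); enqueue [2]
  #11 pop 5: in=⊤ → 5 (no change)
  #12 pop 6: in=⊤ → ⊤ (no change)
  #13 pop 2: in=⊤ → ⊤ (no change)

Fixpoint:
  val[0] = 5
  val[1] = 5
  val[2] = ⊤
  val[3] = ⊤
  val[4] = ⊤
  val[5] = 5
  val[6] = ⊤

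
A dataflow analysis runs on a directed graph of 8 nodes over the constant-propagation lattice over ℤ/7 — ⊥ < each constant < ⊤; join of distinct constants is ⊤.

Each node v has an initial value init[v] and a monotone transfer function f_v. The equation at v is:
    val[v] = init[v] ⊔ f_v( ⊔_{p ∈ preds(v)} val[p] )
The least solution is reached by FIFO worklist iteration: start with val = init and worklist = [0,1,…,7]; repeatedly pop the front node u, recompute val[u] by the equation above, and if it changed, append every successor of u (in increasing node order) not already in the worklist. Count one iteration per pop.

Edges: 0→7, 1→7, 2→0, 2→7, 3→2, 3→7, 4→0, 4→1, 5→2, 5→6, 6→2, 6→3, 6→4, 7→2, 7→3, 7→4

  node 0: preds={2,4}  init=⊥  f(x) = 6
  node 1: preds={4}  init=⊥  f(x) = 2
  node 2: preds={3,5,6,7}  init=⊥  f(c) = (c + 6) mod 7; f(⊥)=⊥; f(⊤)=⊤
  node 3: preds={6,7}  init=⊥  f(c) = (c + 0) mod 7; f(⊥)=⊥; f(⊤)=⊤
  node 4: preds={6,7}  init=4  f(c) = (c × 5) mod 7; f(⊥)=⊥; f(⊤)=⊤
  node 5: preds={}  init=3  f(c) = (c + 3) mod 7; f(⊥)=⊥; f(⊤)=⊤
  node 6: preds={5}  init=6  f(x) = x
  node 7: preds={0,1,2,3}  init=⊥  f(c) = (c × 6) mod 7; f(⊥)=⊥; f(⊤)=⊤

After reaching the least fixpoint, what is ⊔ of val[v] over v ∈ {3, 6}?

Trace (15 dequeues):
  [1] u=0 | in 4 | out 6 | prev ⊥ | push {}
  [2] u=1 | in 4 | out 2 | prev ⊥ | push {}
  [3] u=2 | in ⊤ | out ⊤ | prev ⊥ | push {0}
  [4] u=3 | in 6 | out 6 | prev ⊥ | push {2}
  [5] u=4 | in 6 | out ⊤ | prev 4 | push {1}
  [6] u=5 | in ⊥ | out 3 | ==
  [7] u=6 | in 3 | out ⊤ | prev 6 | push {3,4}
  [8] u=7 | in ⊤ | out ⊤ | prev ⊥ | push {}
  [9] u=0 | in ⊤ | out 6 | ==
  [10] u=2 | in ⊤ | out ⊤ | ==
  [11] u=1 | in ⊤ | out 2 | ==
  [12] u=3 | in ⊤ | out ⊤ | prev 6 | push {2,7}
  [13] u=4 | in ⊤ | out ⊤ | ==
  [14] u=2 | in ⊤ | out ⊤ | ==
  [15] u=7 | in ⊤ | out ⊤ | ==

Converged values:
  [0] 6
  [1] 2
  [2] ⊤
  [3] ⊤
  [4] ⊤
  [5] 3
  [6] ⊤
  [7] ⊤

⊤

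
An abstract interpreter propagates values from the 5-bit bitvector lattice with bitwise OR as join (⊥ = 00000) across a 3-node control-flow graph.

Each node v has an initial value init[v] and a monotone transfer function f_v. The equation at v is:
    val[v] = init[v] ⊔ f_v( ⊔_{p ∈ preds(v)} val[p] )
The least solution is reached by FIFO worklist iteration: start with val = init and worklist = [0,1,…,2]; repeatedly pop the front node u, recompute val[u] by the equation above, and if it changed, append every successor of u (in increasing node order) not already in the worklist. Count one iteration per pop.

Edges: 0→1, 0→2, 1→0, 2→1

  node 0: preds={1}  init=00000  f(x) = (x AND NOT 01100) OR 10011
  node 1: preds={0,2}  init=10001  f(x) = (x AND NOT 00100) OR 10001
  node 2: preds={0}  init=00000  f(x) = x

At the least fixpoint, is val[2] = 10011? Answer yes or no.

Iteration log — 5 steps:
  step 1. node 0  ⊔preds=10001  new=10011  old=00000  +wl: 
  step 2. node 1  ⊔preds=10011  new=10011  old=10001  +wl: 0
  step 3. node 2  ⊔preds=10011  new=10011  old=00000  +wl: 1
  step 4. node 0  ⊔preds=10011  new=10011  stable
  step 5. node 1  ⊔preds=10011  new=10011  stable

Least fixpoint reached:
  node 0: 10011
  node 1: 10011
  node 2: 10011

yes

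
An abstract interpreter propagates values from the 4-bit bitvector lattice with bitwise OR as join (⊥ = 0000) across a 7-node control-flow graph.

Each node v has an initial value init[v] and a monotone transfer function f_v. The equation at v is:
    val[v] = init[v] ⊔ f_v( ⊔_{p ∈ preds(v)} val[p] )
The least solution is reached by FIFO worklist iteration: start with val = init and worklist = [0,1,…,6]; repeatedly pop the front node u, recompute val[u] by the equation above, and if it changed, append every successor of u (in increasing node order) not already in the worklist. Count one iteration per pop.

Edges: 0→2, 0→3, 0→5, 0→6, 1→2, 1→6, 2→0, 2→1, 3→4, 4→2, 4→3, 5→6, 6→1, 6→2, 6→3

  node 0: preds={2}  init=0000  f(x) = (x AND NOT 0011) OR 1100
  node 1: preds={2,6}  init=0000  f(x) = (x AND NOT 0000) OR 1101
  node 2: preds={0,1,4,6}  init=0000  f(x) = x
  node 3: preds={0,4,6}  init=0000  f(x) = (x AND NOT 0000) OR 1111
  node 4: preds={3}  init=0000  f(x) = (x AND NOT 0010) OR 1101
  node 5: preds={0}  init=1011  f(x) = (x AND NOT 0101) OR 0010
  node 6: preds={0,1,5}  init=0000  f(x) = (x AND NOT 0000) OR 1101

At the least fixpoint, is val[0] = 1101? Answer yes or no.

no

Worklist (14 pops):
  #1 pop 0: in=0000 → 1100 (was 0000); enqueue []
  #2 pop 1: in=0000 → 1101 (was 0000); enqueue []
  #3 pop 2: in=1101 → 1101 (was 0000); enqueue [0,1]
  #4 pop 3: in=1100 → 1111 (was 0000); enqueue []
  #5 pop 4: in=1111 → 1101 (was 0000); enqueue [2,3]
  #6 pop 5: in=1100 → 1011 (no change)
  #7 pop 6: in=1111 → 1111 (was 0000); enqueue []
  #8 pop 0: in=1101 → 1100 (no change)
  #9 pop 1: in=1111 → 1111 (was 1101); enqueue [6]
  #10 pop 2: in=1111 → 1111 (was 1101); enqueue [0,1]
  #11 pop 3: in=1111 → 1111 (no change)
  #12 pop 6: in=1111 → 1111 (no change)
  #13 pop 0: in=1111 → 1100 (no change)
  #14 pop 1: in=1111 → 1111 (no change)

Fixpoint:
  val[0] = 1100
  val[1] = 1111
  val[2] = 1111
  val[3] = 1111
  val[4] = 1101
  val[5] = 1011
  val[6] = 1111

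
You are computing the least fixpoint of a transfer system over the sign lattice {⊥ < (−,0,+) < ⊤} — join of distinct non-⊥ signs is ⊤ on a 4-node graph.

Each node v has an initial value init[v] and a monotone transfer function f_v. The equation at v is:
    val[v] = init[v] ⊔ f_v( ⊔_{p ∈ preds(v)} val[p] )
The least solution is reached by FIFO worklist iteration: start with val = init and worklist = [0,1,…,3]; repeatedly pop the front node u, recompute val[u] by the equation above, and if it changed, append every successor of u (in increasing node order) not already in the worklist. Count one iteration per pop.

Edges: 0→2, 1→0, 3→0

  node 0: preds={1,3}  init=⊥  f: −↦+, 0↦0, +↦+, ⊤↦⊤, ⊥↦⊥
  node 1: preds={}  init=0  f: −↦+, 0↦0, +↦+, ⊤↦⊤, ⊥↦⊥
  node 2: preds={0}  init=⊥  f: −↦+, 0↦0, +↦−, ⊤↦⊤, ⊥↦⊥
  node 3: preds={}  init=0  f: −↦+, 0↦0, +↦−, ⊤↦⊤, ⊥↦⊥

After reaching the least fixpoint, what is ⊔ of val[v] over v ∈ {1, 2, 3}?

0

Trace (4 dequeues):
  [1] u=0 | in 0 | out 0 | prev ⊥ | push {}
  [2] u=1 | in ⊥ | out 0 | ==
  [3] u=2 | in 0 | out 0 | prev ⊥ | push {}
  [4] u=3 | in ⊥ | out 0 | ==

Converged values:
  [0] 0
  [1] 0
  [2] 0
  [3] 0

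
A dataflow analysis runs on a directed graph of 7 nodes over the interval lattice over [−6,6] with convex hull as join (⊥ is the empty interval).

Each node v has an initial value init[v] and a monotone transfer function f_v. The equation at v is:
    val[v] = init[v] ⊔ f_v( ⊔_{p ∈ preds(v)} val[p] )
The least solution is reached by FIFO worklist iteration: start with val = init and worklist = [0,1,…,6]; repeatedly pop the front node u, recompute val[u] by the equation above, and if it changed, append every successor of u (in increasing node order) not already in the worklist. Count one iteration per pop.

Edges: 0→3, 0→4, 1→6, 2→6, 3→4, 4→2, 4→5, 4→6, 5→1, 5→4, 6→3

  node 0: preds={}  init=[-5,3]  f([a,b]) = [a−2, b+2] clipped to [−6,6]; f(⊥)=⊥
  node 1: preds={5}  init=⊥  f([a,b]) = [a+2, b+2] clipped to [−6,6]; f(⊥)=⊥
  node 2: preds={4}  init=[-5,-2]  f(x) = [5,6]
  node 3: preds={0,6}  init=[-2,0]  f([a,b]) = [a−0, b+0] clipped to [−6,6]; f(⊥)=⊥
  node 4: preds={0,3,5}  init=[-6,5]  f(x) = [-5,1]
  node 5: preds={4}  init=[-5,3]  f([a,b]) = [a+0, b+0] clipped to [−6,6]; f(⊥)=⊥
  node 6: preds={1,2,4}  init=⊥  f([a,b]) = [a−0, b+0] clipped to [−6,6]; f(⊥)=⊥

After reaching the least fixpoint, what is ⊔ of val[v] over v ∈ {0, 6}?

[-6,6]

Iteration log — 12 steps:
  step 1. node 0  ⊔preds=⊥  new=[-5,3]  stable
  step 2. node 1  ⊔preds=[-5,3]  new=[-3,5]  old=⊥  +wl: 
  step 3. node 2  ⊔preds=[-6,5]  new=[-5,6]  old=[-5,-2]  +wl: 
  step 4. node 3  ⊔preds=[-5,3]  new=[-5,3]  old=[-2,0]  +wl: 
  step 5. node 4  ⊔preds=[-5,3]  new=[-6,5]  stable
  step 6. node 5  ⊔preds=[-6,5]  new=[-6,5]  old=[-5,3]  +wl: 1,4
  step 7. node 6  ⊔preds=[-6,6]  new=[-6,6]  old=⊥  +wl: 3
  step 8. node 1  ⊔preds=[-6,5]  new=[-4,6]  old=[-3,5]  +wl: 6
  step 9. node 4  ⊔preds=[-6,5]  new=[-6,5]  stable
  step 10. node 3  ⊔preds=[-6,6]  new=[-6,6]  old=[-5,3]  +wl: 4
  step 11. node 6  ⊔preds=[-6,6]  new=[-6,6]  stable
  step 12. node 4  ⊔preds=[-6,6]  new=[-6,5]  stable

Least fixpoint reached:
  node 0: [-5,3]
  node 1: [-4,6]
  node 2: [-5,6]
  node 3: [-6,6]
  node 4: [-6,5]
  node 5: [-6,5]
  node 6: [-6,6]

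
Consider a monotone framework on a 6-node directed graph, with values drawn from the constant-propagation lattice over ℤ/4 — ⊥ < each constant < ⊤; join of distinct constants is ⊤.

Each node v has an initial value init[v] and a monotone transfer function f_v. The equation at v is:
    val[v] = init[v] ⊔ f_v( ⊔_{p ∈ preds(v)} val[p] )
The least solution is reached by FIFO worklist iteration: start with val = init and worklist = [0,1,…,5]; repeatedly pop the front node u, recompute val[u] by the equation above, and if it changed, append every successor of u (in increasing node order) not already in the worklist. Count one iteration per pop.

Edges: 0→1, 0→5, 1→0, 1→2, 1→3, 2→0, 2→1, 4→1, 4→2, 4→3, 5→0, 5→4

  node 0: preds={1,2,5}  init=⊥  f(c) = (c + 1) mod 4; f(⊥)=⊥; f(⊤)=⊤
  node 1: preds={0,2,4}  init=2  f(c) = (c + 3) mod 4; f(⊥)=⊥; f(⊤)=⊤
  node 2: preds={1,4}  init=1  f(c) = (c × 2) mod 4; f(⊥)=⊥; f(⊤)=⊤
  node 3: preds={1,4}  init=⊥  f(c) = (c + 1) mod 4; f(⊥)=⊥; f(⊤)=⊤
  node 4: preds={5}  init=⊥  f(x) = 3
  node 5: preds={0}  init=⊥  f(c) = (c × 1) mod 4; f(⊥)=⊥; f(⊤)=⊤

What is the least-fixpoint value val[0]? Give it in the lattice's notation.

⊤

Worklist (11 pops):
  #1 pop 0: in=⊤ → ⊤ (was ⊥); enqueue []
  #2 pop 1: in=⊤ → ⊤ (was 2); enqueue [0]
  #3 pop 2: in=⊤ → ⊤ (was 1); enqueue [1]
  #4 pop 3: in=⊤ → ⊤ (was ⊥); enqueue []
  #5 pop 4: in=⊥ → 3 (was ⊥); enqueue [2,3]
  #6 pop 5: in=⊤ → ⊤ (was ⊥); enqueue [4]
  #7 pop 0: in=⊤ → ⊤ (no change)
  #8 pop 1: in=⊤ → ⊤ (no change)
  #9 pop 2: in=⊤ → ⊤ (no change)
  #10 pop 3: in=⊤ → ⊤ (no change)
  #11 pop 4: in=⊤ → 3 (no change)

Fixpoint:
  val[0] = ⊤
  val[1] = ⊤
  val[2] = ⊤
  val[3] = ⊤
  val[4] = 3
  val[5] = ⊤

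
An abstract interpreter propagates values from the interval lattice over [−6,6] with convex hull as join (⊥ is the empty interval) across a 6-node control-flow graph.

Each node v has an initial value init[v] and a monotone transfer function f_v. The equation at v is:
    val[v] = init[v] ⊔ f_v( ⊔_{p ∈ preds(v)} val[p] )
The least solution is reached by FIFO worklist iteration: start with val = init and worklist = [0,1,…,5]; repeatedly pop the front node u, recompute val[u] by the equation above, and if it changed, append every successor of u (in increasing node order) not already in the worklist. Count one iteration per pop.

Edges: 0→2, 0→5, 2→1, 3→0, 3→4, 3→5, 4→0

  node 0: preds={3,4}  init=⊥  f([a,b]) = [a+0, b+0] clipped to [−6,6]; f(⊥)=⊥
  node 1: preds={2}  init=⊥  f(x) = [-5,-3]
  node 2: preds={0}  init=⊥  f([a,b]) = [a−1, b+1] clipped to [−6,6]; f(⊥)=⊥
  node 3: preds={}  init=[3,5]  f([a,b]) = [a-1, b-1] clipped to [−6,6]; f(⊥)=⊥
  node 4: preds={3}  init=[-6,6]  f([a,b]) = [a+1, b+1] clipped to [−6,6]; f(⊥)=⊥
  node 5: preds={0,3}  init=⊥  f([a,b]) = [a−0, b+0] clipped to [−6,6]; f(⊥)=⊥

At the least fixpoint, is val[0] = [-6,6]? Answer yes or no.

Trace (7 dequeues):
  [1] u=0 | in [-6,6] | out [-6,6] | prev ⊥ | push {}
  [2] u=1 | in ⊥ | out [-5,-3] | prev ⊥ | push {}
  [3] u=2 | in [-6,6] | out [-6,6] | prev ⊥ | push {1}
  [4] u=3 | in ⊥ | out [3,5] | ==
  [5] u=4 | in [3,5] | out [-6,6] | ==
  [6] u=5 | in [-6,6] | out [-6,6] | prev ⊥ | push {}
  [7] u=1 | in [-6,6] | out [-5,-3] | ==

Converged values:
  [0] [-6,6]
  [1] [-5,-3]
  [2] [-6,6]
  [3] [3,5]
  [4] [-6,6]
  [5] [-6,6]

yes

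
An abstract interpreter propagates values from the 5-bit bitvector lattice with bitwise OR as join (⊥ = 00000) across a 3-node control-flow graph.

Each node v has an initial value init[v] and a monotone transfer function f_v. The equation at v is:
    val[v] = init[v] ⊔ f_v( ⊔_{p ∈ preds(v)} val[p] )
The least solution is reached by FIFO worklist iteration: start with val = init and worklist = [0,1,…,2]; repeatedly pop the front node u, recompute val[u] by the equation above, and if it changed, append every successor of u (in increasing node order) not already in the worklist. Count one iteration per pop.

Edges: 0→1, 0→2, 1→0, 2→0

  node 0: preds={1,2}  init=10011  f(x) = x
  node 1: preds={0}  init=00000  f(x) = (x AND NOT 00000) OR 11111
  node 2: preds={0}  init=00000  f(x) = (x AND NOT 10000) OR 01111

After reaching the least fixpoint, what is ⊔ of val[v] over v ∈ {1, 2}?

Worklist (6 pops):
  #1 pop 0: in=00000 → 10011 (no change)
  #2 pop 1: in=10011 → 11111 (was 00000); enqueue [0]
  #3 pop 2: in=10011 → 01111 (was 00000); enqueue []
  #4 pop 0: in=11111 → 11111 (was 10011); enqueue [1,2]
  #5 pop 1: in=11111 → 11111 (no change)
  #6 pop 2: in=11111 → 01111 (no change)

Fixpoint:
  val[0] = 11111
  val[1] = 11111
  val[2] = 01111

11111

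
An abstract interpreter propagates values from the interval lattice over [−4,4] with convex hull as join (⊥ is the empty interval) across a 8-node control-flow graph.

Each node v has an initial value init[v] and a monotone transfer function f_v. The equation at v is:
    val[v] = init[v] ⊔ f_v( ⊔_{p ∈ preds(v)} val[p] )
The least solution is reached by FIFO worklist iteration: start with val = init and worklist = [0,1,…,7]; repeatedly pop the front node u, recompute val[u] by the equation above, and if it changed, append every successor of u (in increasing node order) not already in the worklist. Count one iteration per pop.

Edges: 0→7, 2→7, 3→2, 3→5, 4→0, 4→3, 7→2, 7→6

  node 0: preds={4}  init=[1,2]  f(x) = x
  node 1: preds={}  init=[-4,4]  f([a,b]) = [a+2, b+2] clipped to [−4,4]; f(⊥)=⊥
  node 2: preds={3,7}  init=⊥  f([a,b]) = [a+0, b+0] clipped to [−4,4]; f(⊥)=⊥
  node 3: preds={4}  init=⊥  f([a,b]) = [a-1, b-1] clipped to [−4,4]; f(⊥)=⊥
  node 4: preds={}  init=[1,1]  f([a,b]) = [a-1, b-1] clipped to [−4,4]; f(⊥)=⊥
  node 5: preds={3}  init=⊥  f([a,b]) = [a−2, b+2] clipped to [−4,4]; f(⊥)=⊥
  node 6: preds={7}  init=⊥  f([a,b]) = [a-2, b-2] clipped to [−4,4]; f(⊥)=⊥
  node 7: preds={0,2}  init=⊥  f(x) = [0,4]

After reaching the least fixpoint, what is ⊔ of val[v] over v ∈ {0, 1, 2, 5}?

Iteration log — 11 steps:
  step 1. node 0  ⊔preds=[1,1]  new=[1,2]  stable
  step 2. node 1  ⊔preds=⊥  new=[-4,4]  stable
  step 3. node 2  ⊔preds=⊥  new=⊥  stable
  step 4. node 3  ⊔preds=[1,1]  new=[0,0]  old=⊥  +wl: 2
  step 5. node 4  ⊔preds=⊥  new=[1,1]  stable
  step 6. node 5  ⊔preds=[0,0]  new=[-2,2]  old=⊥  +wl: 
  step 7. node 6  ⊔preds=⊥  new=⊥  stable
  step 8. node 7  ⊔preds=[1,2]  new=[0,4]  old=⊥  +wl: 6
  step 9. node 2  ⊔preds=[0,4]  new=[0,4]  old=⊥  +wl: 7
  step 10. node 6  ⊔preds=[0,4]  new=[-2,2]  old=⊥  +wl: 
  step 11. node 7  ⊔preds=[0,4]  new=[0,4]  stable

Least fixpoint reached:
  node 0: [1,2]
  node 1: [-4,4]
  node 2: [0,4]
  node 3: [0,0]
  node 4: [1,1]
  node 5: [-2,2]
  node 6: [-2,2]
  node 7: [0,4]

[-4,4]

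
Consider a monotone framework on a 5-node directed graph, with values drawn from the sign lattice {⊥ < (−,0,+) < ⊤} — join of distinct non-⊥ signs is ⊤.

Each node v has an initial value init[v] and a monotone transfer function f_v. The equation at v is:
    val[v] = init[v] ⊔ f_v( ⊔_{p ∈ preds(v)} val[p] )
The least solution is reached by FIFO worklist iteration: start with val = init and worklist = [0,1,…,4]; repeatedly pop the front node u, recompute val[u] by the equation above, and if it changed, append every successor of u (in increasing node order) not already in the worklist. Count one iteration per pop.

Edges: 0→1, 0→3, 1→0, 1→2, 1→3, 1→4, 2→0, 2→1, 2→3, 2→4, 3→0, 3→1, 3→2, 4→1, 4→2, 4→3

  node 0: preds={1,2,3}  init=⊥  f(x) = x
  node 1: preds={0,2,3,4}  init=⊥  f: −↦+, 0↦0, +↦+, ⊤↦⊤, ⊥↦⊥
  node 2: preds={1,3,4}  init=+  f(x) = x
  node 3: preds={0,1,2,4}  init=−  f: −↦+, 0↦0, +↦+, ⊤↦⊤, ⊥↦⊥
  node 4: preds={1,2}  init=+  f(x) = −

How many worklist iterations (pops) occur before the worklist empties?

9

Iteration log — 9 steps:
  step 1. node 0  ⊔preds=⊤  new=⊤  old=⊥  +wl: 
  step 2. node 1  ⊔preds=⊤  new=⊤  old=⊥  +wl: 0
  step 3. node 2  ⊔preds=⊤  new=⊤  old=+  +wl: 1
  step 4. node 3  ⊔preds=⊤  new=⊤  old=−  +wl: 2
  step 5. node 4  ⊔preds=⊤  new=⊤  old=+  +wl: 3
  step 6. node 0  ⊔preds=⊤  new=⊤  stable
  step 7. node 1  ⊔preds=⊤  new=⊤  stable
  step 8. node 2  ⊔preds=⊤  new=⊤  stable
  step 9. node 3  ⊔preds=⊤  new=⊤  stable

Least fixpoint reached:
  node 0: ⊤
  node 1: ⊤
  node 2: ⊤
  node 3: ⊤
  node 4: ⊤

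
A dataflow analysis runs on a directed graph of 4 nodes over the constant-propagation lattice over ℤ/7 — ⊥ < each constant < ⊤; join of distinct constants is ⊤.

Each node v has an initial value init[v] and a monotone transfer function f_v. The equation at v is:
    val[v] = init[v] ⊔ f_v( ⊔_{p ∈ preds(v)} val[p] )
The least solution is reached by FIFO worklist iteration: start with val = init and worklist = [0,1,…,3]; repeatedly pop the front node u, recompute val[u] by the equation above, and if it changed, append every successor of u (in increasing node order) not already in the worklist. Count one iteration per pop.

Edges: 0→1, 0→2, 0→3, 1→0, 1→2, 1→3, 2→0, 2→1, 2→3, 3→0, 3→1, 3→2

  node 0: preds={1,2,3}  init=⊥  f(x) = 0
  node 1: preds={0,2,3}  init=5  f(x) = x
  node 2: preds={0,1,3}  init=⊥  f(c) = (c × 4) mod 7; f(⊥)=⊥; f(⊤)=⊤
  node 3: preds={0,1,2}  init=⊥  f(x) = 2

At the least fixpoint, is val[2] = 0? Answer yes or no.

Trace (7 dequeues):
  [1] u=0 | in 5 | out 0 | prev ⊥ | push {}
  [2] u=1 | in 0 | out ⊤ | prev 5 | push {0}
  [3] u=2 | in ⊤ | out ⊤ | prev ⊥ | push {1}
  [4] u=3 | in ⊤ | out 2 | prev ⊥ | push {2}
  [5] u=0 | in ⊤ | out 0 | ==
  [6] u=1 | in ⊤ | out ⊤ | ==
  [7] u=2 | in ⊤ | out ⊤ | ==

Converged values:
  [0] 0
  [1] ⊤
  [2] ⊤
  [3] 2

no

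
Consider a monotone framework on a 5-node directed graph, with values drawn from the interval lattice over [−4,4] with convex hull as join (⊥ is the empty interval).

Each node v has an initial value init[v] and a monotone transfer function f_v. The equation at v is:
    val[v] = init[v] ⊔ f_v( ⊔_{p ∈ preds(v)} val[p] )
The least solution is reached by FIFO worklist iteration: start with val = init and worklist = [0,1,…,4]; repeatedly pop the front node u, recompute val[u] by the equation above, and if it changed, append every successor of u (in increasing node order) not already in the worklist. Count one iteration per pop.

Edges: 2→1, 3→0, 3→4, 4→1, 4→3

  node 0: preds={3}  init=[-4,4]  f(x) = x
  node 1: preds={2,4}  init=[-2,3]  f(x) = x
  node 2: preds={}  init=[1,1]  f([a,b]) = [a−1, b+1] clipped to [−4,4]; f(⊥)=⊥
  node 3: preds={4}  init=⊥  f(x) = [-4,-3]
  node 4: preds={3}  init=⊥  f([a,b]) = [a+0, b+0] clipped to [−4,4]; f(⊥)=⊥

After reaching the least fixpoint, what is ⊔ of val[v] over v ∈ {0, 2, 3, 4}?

[-4,4]

Trace (8 dequeues):
  [1] u=0 | in ⊥ | out [-4,4] | ==
  [2] u=1 | in [1,1] | out [-2,3] | ==
  [3] u=2 | in ⊥ | out [1,1] | ==
  [4] u=3 | in ⊥ | out [-4,-3] | prev ⊥ | push {0}
  [5] u=4 | in [-4,-3] | out [-4,-3] | prev ⊥ | push {1,3}
  [6] u=0 | in [-4,-3] | out [-4,4] | ==
  [7] u=1 | in [-4,1] | out [-4,3] | prev [-2,3] | push {}
  [8] u=3 | in [-4,-3] | out [-4,-3] | ==

Converged values:
  [0] [-4,4]
  [1] [-4,3]
  [2] [1,1]
  [3] [-4,-3]
  [4] [-4,-3]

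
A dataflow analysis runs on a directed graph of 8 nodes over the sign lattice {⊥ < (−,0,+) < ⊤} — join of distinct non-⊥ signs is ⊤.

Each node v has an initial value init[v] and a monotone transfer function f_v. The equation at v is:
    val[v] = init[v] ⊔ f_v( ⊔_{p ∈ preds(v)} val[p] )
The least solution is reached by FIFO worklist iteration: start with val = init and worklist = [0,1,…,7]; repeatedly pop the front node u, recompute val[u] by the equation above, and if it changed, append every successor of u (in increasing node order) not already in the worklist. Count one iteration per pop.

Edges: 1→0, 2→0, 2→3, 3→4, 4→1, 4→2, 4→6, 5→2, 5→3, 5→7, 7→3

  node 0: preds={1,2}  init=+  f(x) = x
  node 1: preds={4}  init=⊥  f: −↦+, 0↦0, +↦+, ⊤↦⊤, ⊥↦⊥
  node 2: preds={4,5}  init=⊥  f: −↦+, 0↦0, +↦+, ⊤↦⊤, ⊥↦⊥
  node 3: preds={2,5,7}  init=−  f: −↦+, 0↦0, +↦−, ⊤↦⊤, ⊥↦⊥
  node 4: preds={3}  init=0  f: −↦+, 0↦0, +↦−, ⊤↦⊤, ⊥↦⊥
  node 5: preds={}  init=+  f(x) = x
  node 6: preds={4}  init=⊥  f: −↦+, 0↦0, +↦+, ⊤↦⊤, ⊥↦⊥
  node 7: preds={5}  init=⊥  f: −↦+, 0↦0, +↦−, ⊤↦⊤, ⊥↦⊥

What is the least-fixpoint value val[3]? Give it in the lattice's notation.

⊤

Iteration log — 13 steps:
  step 1. node 0  ⊔preds=⊥  new=+  stable
  step 2. node 1  ⊔preds=0  new=0  old=⊥  +wl: 0
  step 3. node 2  ⊔preds=⊤  new=⊤  old=⊥  +wl: 
  step 4. node 3  ⊔preds=⊤  new=⊤  old=−  +wl: 
  step 5. node 4  ⊔preds=⊤  new=⊤  old=0  +wl: 1,2
  step 6. node 5  ⊔preds=⊥  new=+  stable
  step 7. node 6  ⊔preds=⊤  new=⊤  old=⊥  +wl: 
  step 8. node 7  ⊔preds=+  new=−  old=⊥  +wl: 3
  step 9. node 0  ⊔preds=⊤  new=⊤  old=+  +wl: 
  step 10. node 1  ⊔preds=⊤  new=⊤  old=0  +wl: 0
  step 11. node 2  ⊔preds=⊤  new=⊤  stable
  step 12. node 3  ⊔preds=⊤  new=⊤  stable
  step 13. node 0  ⊔preds=⊤  new=⊤  stable

Least fixpoint reached:
  node 0: ⊤
  node 1: ⊤
  node 2: ⊤
  node 3: ⊤
  node 4: ⊤
  node 5: +
  node 6: ⊤
  node 7: −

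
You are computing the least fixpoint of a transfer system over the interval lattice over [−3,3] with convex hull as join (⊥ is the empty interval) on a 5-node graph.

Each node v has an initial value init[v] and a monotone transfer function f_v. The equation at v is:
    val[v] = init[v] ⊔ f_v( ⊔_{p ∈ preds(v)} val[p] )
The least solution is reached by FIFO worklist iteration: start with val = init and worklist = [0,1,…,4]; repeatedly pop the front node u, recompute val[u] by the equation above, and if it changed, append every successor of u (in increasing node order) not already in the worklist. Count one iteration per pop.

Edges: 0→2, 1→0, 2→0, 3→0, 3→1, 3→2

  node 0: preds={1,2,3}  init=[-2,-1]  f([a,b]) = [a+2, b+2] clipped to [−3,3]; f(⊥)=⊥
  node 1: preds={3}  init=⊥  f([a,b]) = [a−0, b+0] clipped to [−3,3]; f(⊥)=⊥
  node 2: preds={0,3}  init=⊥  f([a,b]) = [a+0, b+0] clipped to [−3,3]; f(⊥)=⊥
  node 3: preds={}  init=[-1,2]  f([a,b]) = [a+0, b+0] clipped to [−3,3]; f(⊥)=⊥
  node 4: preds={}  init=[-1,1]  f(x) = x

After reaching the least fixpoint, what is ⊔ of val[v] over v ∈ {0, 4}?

Worklist (6 pops):
  #1 pop 0: in=[-1,2] → [-2,3] (was [-2,-1]); enqueue []
  #2 pop 1: in=[-1,2] → [-1,2] (was ⊥); enqueue [0]
  #3 pop 2: in=[-2,3] → [-2,3] (was ⊥); enqueue []
  #4 pop 3: in=⊥ → [-1,2] (no change)
  #5 pop 4: in=⊥ → [-1,1] (no change)
  #6 pop 0: in=[-2,3] → [-2,3] (no change)

Fixpoint:
  val[0] = [-2,3]
  val[1] = [-1,2]
  val[2] = [-2,3]
  val[3] = [-1,2]
  val[4] = [-1,1]

[-2,3]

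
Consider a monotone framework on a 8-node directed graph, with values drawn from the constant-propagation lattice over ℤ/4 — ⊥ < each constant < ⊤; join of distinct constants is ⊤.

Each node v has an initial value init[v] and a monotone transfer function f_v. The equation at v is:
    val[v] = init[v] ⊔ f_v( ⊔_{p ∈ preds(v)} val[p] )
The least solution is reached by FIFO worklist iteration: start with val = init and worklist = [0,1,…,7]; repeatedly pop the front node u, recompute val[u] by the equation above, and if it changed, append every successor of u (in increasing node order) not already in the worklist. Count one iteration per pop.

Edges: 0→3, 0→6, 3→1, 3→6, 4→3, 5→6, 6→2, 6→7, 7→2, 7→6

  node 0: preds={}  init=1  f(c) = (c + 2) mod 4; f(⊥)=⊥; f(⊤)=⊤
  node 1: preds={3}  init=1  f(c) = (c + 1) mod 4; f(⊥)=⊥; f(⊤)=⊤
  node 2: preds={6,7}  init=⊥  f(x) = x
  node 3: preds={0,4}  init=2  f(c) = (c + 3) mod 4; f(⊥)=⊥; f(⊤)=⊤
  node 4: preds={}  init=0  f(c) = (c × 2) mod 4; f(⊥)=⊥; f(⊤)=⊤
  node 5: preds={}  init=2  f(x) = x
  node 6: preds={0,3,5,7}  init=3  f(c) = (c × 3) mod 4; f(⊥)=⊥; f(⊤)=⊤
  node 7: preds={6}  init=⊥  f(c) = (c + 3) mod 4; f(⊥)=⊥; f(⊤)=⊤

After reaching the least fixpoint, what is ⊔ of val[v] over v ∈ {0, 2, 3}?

Trace (11 dequeues):
  [1] u=0 | in ⊥ | out 1 | ==
  [2] u=1 | in 2 | out ⊤ | prev 1 | push {}
  [3] u=2 | in 3 | out 3 | prev ⊥ | push {}
  [4] u=3 | in ⊤ | out ⊤ | prev 2 | push {1}
  [5] u=4 | in ⊥ | out 0 | ==
  [6] u=5 | in ⊥ | out 2 | ==
  [7] u=6 | in ⊤ | out ⊤ | prev 3 | push {2}
  [8] u=7 | in ⊤ | out ⊤ | prev ⊥ | push {6}
  [9] u=1 | in ⊤ | out ⊤ | ==
  [10] u=2 | in ⊤ | out ⊤ | prev 3 | push {}
  [11] u=6 | in ⊤ | out ⊤ | ==

Converged values:
  [0] 1
  [1] ⊤
  [2] ⊤
  [3] ⊤
  [4] 0
  [5] 2
  [6] ⊤
  [7] ⊤

⊤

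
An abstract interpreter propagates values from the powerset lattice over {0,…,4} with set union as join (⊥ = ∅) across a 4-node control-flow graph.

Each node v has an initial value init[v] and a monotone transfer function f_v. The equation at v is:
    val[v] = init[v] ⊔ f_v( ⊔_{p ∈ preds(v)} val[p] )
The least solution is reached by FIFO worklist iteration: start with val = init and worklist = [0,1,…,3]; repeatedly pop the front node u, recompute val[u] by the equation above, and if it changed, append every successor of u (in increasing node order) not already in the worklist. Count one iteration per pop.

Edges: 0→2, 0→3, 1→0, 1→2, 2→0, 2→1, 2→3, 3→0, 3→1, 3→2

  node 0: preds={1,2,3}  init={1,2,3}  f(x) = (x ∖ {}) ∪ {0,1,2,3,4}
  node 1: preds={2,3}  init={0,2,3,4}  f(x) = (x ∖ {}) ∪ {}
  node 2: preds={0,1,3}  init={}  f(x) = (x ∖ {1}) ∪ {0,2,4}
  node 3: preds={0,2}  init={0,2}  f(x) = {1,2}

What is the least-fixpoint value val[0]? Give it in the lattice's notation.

Trace (8 dequeues):
  [1] u=0 | in {0,2,3,4} | out {0,1,2,3,4} | prev {1,2,3} | push {}
  [2] u=1 | in {0,2} | out {0,2,3,4} | ==
  [3] u=2 | in {0,1,2,3,4} | out {0,2,3,4} | prev {} | push {0,1}
  [4] u=3 | in {0,1,2,3,4} | out {0,1,2} | prev {0,2} | push {2}
  [5] u=0 | in {0,1,2,3,4} | out {0,1,2,3,4} | ==
  [6] u=1 | in {0,1,2,3,4} | out {0,1,2,3,4} | prev {0,2,3,4} | push {0}
  [7] u=2 | in {0,1,2,3,4} | out {0,2,3,4} | ==
  [8] u=0 | in {0,1,2,3,4} | out {0,1,2,3,4} | ==

Converged values:
  [0] {0,1,2,3,4}
  [1] {0,1,2,3,4}
  [2] {0,2,3,4}
  [3] {0,1,2}

{0,1,2,3,4}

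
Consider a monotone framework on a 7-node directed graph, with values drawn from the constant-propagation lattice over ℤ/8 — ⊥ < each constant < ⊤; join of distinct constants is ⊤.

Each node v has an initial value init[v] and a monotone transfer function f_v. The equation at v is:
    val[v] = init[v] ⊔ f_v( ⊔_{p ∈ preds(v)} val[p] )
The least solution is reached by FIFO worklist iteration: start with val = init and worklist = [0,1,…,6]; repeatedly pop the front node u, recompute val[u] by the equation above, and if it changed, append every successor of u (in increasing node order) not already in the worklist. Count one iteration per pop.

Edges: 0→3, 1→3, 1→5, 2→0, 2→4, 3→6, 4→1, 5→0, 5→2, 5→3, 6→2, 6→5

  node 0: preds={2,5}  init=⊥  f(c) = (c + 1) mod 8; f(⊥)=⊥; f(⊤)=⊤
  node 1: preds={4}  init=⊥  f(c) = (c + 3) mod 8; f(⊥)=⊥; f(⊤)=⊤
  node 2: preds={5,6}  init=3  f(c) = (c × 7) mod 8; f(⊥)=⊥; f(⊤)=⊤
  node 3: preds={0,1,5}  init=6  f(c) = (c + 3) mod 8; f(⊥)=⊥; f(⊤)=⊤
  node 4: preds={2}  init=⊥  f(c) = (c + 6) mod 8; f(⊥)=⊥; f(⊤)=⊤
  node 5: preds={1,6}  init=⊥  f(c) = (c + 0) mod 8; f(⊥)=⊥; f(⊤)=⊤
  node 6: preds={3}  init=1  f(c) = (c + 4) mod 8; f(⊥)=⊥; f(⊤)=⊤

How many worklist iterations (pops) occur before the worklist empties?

15

Worklist (15 pops):
  #1 pop 0: in=3 → 4 (was ⊥); enqueue []
  #2 pop 1: in=⊥ → ⊥ (no change)
  #3 pop 2: in=1 → ⊤ (was 3); enqueue [0]
  #4 pop 3: in=4 → ⊤ (was 6); enqueue []
  #5 pop 4: in=⊤ → ⊤ (was ⊥); enqueue [1]
  #6 pop 5: in=1 → 1 (was ⊥); enqueue [2,3]
  #7 pop 6: in=⊤ → ⊤ (was 1); enqueue [5]
  #8 pop 0: in=⊤ → ⊤ (was 4); enqueue []
  #9 pop 1: in=⊤ → ⊤ (was ⊥); enqueue []
  #10 pop 2: in=⊤ → ⊤ (no change)
  #11 pop 3: in=⊤ → ⊤ (no change)
  #12 pop 5: in=⊤ → ⊤ (was 1); enqueue [0,2,3]
  #13 pop 0: in=⊤ → ⊤ (no change)
  #14 pop 2: in=⊤ → ⊤ (no change)
  #15 pop 3: in=⊤ → ⊤ (no change)

Fixpoint:
  val[0] = ⊤
  val[1] = ⊤
  val[2] = ⊤
  val[3] = ⊤
  val[4] = ⊤
  val[5] = ⊤
  val[6] = ⊤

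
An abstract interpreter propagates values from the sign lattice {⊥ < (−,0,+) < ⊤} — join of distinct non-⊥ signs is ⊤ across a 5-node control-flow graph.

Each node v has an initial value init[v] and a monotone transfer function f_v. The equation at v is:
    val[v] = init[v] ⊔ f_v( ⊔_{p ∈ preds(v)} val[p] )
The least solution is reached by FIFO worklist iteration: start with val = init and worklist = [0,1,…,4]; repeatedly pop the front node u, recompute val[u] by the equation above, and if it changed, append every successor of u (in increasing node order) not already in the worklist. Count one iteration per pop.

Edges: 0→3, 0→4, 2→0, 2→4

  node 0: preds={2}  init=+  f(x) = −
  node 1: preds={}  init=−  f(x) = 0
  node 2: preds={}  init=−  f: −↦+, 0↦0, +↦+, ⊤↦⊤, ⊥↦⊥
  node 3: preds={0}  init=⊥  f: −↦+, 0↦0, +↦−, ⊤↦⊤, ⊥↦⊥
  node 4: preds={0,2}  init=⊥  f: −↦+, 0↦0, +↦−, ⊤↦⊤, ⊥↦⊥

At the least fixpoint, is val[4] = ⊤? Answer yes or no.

Iteration log — 5 steps:
  step 1. node 0  ⊔preds=−  new=⊤  old=+  +wl: 
  step 2. node 1  ⊔preds=⊥  new=⊤  old=−  +wl: 
  step 3. node 2  ⊔preds=⊥  new=−  stable
  step 4. node 3  ⊔preds=⊤  new=⊤  old=⊥  +wl: 
  step 5. node 4  ⊔preds=⊤  new=⊤  old=⊥  +wl: 

Least fixpoint reached:
  node 0: ⊤
  node 1: ⊤
  node 2: −
  node 3: ⊤
  node 4: ⊤

yes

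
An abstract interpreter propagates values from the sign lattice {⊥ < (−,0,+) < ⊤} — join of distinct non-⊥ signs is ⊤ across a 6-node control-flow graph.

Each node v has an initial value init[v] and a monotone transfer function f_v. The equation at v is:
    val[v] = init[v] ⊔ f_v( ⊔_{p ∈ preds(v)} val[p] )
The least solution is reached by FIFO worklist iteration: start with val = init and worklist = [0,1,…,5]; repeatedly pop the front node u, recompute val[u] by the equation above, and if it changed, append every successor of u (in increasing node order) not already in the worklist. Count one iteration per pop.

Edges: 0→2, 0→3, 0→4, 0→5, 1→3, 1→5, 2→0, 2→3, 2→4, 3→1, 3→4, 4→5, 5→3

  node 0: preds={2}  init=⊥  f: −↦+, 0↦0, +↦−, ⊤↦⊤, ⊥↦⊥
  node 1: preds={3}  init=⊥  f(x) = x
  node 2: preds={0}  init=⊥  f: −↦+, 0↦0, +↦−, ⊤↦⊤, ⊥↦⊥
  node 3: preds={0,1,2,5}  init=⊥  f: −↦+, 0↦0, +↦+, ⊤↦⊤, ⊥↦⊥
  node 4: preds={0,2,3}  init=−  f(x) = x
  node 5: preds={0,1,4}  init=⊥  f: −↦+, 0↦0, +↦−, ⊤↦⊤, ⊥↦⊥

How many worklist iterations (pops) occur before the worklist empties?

Iteration log — 16 steps:
  step 1. node 0  ⊔preds=⊥  new=⊥  stable
  step 2. node 1  ⊔preds=⊥  new=⊥  stable
  step 3. node 2  ⊔preds=⊥  new=⊥  stable
  step 4. node 3  ⊔preds=⊥  new=⊥  stable
  step 5. node 4  ⊔preds=⊥  new=−  stable
  step 6. node 5  ⊔preds=−  new=+  old=⊥  +wl: 3
  step 7. node 3  ⊔preds=+  new=+  old=⊥  +wl: 1,4
  step 8. node 1  ⊔preds=+  new=+  old=⊥  +wl: 3,5
  step 9. node 4  ⊔preds=+  new=⊤  old=−  +wl: 
  step 10. node 3  ⊔preds=+  new=+  stable
  step 11. node 5  ⊔preds=⊤  new=⊤  old=+  +wl: 3
  step 12. node 3  ⊔preds=⊤  new=⊤  old=+  +wl: 1,4
  step 13. node 1  ⊔preds=⊤  new=⊤  old=+  +wl: 3,5
  step 14. node 4  ⊔preds=⊤  new=⊤  stable
  step 15. node 3  ⊔preds=⊤  new=⊤  stable
  step 16. node 5  ⊔preds=⊤  new=⊤  stable

Least fixpoint reached:
  node 0: ⊥
  node 1: ⊤
  node 2: ⊥
  node 3: ⊤
  node 4: ⊤
  node 5: ⊤

16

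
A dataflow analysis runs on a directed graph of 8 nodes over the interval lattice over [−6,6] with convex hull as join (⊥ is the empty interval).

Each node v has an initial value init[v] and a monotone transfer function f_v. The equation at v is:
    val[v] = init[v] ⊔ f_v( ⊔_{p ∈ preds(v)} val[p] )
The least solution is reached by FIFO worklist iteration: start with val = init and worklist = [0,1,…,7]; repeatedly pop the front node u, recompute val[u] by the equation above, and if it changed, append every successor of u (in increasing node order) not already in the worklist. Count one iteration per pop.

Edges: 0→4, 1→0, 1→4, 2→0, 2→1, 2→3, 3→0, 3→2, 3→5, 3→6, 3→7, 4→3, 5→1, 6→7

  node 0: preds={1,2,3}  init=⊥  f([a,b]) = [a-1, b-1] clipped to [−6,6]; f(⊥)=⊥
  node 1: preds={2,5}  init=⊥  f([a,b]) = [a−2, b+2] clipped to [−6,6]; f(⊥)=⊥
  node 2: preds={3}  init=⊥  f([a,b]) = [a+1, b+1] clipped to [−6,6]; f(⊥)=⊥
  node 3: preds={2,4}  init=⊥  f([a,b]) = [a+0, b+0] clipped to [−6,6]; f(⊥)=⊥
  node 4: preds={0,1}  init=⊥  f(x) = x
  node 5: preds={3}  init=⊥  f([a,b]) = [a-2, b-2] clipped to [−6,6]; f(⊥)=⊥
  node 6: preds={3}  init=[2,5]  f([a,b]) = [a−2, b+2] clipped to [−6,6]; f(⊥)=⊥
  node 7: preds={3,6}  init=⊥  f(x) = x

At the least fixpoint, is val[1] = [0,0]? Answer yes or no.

Trace (8 dequeues):
  [1] u=0 | in ⊥ | out ⊥ | ==
  [2] u=1 | in ⊥ | out ⊥ | ==
  [3] u=2 | in ⊥ | out ⊥ | ==
  [4] u=3 | in ⊥ | out ⊥ | ==
  [5] u=4 | in ⊥ | out ⊥ | ==
  [6] u=5 | in ⊥ | out ⊥ | ==
  [7] u=6 | in ⊥ | out [2,5] | ==
  [8] u=7 | in [2,5] | out [2,5] | prev ⊥ | push {}

Converged values:
  [0] ⊥
  [1] ⊥
  [2] ⊥
  [3] ⊥
  [4] ⊥
  [5] ⊥
  [6] [2,5]
  [7] [2,5]

no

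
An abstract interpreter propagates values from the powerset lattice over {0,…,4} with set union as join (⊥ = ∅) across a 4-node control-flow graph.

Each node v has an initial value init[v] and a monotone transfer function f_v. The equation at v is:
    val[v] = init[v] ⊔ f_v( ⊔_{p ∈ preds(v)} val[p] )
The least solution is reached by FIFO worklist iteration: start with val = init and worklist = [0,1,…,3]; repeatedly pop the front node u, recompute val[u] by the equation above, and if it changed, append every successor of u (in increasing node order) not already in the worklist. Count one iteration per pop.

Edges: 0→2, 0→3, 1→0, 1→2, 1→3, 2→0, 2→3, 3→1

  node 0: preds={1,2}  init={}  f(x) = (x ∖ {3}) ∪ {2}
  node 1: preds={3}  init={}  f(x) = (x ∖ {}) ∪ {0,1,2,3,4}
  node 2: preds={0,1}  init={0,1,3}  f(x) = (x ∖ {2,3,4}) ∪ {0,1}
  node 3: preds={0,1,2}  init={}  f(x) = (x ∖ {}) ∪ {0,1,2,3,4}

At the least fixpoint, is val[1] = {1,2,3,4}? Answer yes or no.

Iteration log — 8 steps:
  step 1. node 0  ⊔preds={0,1,3}  new={0,1,2}  old={}  +wl: 
  step 2. node 1  ⊔preds={}  new={0,1,2,3,4}  old={}  +wl: 0
  step 3. node 2  ⊔preds={0,1,2,3,4}  new={0,1,3}  stable
  step 4. node 3  ⊔preds={0,1,2,3,4}  new={0,1,2,3,4}  old={}  +wl: 1
  step 5. node 0  ⊔preds={0,1,2,3,4}  new={0,1,2,4}  old={0,1,2}  +wl: 2,3
  step 6. node 1  ⊔preds={0,1,2,3,4}  new={0,1,2,3,4}  stable
  step 7. node 2  ⊔preds={0,1,2,3,4}  new={0,1,3}  stable
  step 8. node 3  ⊔preds={0,1,2,3,4}  new={0,1,2,3,4}  stable

Least fixpoint reached:
  node 0: {0,1,2,4}
  node 1: {0,1,2,3,4}
  node 2: {0,1,3}
  node 3: {0,1,2,3,4}

no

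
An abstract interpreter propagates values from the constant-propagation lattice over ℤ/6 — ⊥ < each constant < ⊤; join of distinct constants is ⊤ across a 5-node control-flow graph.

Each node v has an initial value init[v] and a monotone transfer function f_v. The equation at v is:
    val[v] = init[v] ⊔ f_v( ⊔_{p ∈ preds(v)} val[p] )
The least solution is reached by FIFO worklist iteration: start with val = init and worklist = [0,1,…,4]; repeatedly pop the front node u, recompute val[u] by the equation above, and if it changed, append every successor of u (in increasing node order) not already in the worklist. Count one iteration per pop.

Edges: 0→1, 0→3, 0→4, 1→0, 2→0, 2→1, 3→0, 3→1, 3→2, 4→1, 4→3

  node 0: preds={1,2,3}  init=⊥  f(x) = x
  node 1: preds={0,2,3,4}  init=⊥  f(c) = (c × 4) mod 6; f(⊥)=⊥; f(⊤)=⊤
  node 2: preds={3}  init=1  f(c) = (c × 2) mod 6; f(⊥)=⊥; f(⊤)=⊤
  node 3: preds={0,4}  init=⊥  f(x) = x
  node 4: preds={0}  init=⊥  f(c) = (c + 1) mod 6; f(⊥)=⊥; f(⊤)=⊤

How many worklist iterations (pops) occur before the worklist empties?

Trace (14 dequeues):
  [1] u=0 | in 1 | out 1 | prev ⊥ | push {}
  [2] u=1 | in 1 | out 4 | prev ⊥ | push {0}
  [3] u=2 | in ⊥ | out 1 | ==
  [4] u=3 | in 1 | out 1 | prev ⊥ | push {1,2}
  [5] u=4 | in 1 | out 2 | prev ⊥ | push {3}
  [6] u=0 | in ⊤ | out ⊤ | prev 1 | push {4}
  [7] u=1 | in ⊤ | out ⊤ | prev 4 | push {0}
  [8] u=2 | in 1 | out ⊤ | prev 1 | push {1}
  [9] u=3 | in ⊤ | out ⊤ | prev 1 | push {2}
  [10] u=4 | in ⊤ | out ⊤ | prev 2 | push {3}
  [11] u=0 | in ⊤ | out ⊤ | ==
  [12] u=1 | in ⊤ | out ⊤ | ==
  [13] u=2 | in ⊤ | out ⊤ | ==
  [14] u=3 | in ⊤ | out ⊤ | ==

Converged values:
  [0] ⊤
  [1] ⊤
  [2] ⊤
  [3] ⊤
  [4] ⊤

14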